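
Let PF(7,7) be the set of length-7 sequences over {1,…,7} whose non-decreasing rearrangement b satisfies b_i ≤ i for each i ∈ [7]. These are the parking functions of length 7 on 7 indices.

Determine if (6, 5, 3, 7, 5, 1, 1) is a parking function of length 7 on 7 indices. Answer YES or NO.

NO

Sorted: b = (1, 1, 3, 5, 5, 6, 7).
  b_1=1 ≤ 1
  b_2=1 ≤ 2
  b_3=3 ≤ 3
  b_4=5 > 4
  fails at i=4 ⇒ NO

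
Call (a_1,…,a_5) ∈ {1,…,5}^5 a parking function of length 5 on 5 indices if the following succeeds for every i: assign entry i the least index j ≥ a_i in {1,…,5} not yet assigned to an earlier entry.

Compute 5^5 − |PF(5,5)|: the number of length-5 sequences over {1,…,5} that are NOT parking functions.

|PF| = (5+1−5)·(5+1)^{5−1} = 1 · 1296 = 1296 (Pollak)
Check (1,1,5,5,5) → sorted (1,1,5,5,5): b_3=5>3, not a PF.
5^5 − 1296 = 3125 − 1296 = 1829

1829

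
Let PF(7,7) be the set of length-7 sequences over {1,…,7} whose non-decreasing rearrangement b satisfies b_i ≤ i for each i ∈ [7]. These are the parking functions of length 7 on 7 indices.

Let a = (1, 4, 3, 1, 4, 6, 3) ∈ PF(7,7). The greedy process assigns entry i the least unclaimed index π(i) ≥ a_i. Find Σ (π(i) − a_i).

6

Σπ(i) = 1+…+7 = 28; Σa = 1+4+3+1+4+6+3 = 22; disp = 28−22 = 6.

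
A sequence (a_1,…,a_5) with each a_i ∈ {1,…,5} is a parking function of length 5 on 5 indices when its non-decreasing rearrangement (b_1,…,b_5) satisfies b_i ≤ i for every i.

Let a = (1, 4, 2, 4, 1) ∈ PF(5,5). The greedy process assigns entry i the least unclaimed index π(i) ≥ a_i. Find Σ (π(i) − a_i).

3

Σπ = 15 ({1..5} each once); Σa = 1+4+2+4+1 = 12; disp = 15−12 = 3.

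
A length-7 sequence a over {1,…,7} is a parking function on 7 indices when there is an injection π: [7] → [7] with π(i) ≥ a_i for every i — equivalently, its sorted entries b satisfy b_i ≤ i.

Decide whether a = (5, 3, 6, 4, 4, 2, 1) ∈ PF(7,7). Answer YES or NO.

YES

Sorted: b = (1, 2, 3, 4, 4, 5, 6).
  b_1=1 ≤ 1
  b_2=2 ≤ 2
  b_3=3 ≤ 3
  b_4=4 ≤ 4
  b_5=4 ≤ 5
  b_6=5 ≤ 6
  b_7=6 ≤ 7
All bounds hold ⇒ YES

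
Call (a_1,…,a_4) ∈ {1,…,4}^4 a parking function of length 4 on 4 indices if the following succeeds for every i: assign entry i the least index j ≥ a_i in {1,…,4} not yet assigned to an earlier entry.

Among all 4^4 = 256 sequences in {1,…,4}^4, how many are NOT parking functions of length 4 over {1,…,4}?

131

Count = 1·5^3 = 1 · 125 = 125 [KW]
E.g. (4,2,4,4) → sorted (2,4,4,4): b_1=2>1, not a PF.
So 256 − 125 = 131 fail.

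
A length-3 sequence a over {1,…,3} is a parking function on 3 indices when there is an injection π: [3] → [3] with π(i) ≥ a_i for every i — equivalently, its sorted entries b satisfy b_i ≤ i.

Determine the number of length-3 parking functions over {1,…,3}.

#PF = (3+1−3)·(3+1)^{3−1} = 1·16 = 16 (Pollak)
Example (2,1,3) → sorted (1,2,3): b_i ≤ i ∀i, a PF.

16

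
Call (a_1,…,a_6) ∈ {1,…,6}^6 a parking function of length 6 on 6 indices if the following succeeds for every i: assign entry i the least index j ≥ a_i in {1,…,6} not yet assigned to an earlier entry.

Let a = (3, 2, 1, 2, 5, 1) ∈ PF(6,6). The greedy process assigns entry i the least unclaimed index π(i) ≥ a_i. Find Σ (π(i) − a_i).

Σπ = 6·7/2 = 21 (π permutes [6]); Σa = 3+2+1+2+5+1 = 14; disp = 21−14 = 7.

7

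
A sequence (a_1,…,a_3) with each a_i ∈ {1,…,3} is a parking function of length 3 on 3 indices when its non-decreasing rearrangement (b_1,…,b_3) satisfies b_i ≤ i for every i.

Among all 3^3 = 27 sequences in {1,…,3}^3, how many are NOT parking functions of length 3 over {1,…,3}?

11

Count = (3−3+1)·(3+1)^(3−1) = 1·16 = 16
Check (3,1,3) → sorted (1,3,3): b_2=3>2, not a PF.
Total 27; non-PF = 27−16 = 11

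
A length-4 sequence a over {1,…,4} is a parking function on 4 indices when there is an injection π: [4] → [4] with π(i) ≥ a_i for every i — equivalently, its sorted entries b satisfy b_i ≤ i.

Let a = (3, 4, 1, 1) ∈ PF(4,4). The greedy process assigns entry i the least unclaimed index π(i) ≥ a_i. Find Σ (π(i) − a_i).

1

Σπ = 10 ({1..4} each once); Σa = 3+4+1+1 = 9; disp = 10−9 = 1.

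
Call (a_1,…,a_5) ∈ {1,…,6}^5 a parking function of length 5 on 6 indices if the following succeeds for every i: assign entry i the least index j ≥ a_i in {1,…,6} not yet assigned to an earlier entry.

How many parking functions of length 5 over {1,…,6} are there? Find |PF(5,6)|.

#PF = (6+1−5)·(6+1)^{5−1} = 2×2401 = 4802 (Pollak)
Example (2,4,5,6,1) → sorted (1,2,4,5,6): b_i ≤ 1+i ∀i, a PF.

4802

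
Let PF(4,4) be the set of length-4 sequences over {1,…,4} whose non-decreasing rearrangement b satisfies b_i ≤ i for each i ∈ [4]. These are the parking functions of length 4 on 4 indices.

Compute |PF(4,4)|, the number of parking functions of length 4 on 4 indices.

125

|PF(4,4)| = (4−4+1)·(4+1)^(4−1) = 1×125 = 125 [KW]
One tuple (2,1,2,4) → sorted (1,2,2,4): b_i ≤ i ∀i, a PF.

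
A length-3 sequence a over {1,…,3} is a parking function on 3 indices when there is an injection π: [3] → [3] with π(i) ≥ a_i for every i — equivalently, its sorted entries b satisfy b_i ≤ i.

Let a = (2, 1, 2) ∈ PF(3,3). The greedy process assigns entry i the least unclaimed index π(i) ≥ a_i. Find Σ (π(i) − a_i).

Σπ = 6 ({1..3} each once); Σa = 2+1+2 = 5; disp = 6−5 = 1.

1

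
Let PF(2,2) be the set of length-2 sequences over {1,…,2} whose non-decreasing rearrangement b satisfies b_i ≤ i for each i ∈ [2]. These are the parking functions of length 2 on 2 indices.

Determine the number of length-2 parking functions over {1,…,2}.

|PF(2,2)| = (2−2+1)·(2+1)^(2−1) = 1×3 = 3 (Pollak)
One tuple (1,2) → sorted (1,2): b_i ≤ i ∀i, a PF.

3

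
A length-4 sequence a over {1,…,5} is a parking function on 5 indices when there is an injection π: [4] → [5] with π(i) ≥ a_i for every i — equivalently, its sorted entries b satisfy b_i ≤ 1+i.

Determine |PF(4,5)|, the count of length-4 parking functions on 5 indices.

432

|PF| = (5−4+1)·(5+1)^(4−1) = 2×216 = 432 [KW]
Example (1,4,4,2) → sorted (1,2,4,4): b_i ≤ 1+i ∀i, a PF.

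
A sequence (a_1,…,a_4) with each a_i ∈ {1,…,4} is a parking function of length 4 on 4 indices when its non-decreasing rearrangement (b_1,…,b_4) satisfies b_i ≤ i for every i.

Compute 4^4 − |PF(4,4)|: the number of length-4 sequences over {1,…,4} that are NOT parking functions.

131

|PF| = (5−4)·5^(4−1) = 1×125 = 125 (Konheim–Weiss)
E.g. (4,4,1,4) → sorted (1,4,4,4): b_2=4>2, not a PF.
Total 256; non-PF = 256−125 = 131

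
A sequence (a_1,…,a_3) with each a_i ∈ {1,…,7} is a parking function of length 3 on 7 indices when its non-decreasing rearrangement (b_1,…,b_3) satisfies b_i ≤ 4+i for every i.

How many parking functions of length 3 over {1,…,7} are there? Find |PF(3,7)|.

#PF = (7+1−3)·(7+1)^{3−1} = 5·64 = 320 (Pollak)
One tuple (7,6,3) → sorted (3,6,7): b_i ≤ 4+i ∀i, a PF.

320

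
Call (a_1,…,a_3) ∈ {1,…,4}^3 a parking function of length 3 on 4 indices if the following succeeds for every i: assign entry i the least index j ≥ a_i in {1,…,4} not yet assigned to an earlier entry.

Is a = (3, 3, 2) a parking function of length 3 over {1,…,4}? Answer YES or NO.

Rearranged: b = (2, 3, 3).
  b_1=2 ≤ 2
  b_2=3 ≤ 3
  b_3=3 ≤ 4
All bounds hold ⇒ YES

YES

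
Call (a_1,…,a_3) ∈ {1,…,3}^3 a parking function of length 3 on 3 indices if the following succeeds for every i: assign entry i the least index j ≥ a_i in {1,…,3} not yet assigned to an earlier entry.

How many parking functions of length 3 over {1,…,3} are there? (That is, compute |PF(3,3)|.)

16

Count = (3−3+1)·(3+1)^(3−1) = 1·16 = 16 (Pollak)
Check (2,1,2) → sorted (1,2,2): b_i ≤ i ∀i, a PF.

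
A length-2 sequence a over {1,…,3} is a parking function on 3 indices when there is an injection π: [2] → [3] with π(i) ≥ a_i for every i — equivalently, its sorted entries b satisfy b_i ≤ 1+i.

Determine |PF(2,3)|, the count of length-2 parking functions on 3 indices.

Count = 2·4^1 = 2 · 4 = 8 (Konheim–Weiss)
E.g. (3,2) → sorted (2,3): b_i ≤ 1+i ∀i, a PF.

8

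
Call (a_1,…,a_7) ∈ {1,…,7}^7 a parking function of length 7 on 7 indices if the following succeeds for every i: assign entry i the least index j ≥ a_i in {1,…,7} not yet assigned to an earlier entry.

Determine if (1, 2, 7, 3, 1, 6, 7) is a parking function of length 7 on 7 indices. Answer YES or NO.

Sorted: b = (1, 1, 2, 3, 6, 7, 7).
  b_1=1 ≤ 1
  b_2=1 ≤ 2
  b_3=2 ≤ 3
  b_4=3 ≤ 4
  b_5=6 > 5
  fails at i=5 ⇒ NO

NO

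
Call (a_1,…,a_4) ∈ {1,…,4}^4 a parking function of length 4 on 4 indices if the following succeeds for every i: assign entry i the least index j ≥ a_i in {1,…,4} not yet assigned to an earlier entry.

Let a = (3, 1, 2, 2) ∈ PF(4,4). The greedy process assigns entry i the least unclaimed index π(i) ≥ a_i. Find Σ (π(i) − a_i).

Σπ = 10 ({1..4} each once); Σa = 3+1+2+2 = 8; disp = 10−8 = 2.

2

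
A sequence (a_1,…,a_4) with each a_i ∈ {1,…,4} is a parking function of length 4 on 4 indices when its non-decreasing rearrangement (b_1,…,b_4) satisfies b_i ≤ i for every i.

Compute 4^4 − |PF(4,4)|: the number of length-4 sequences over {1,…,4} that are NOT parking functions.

Count = (4+1−4)·(4+1)^{4−1} = 1 · 125 = 125
E.g. (4,3,2,3) → sorted (2,3,3,4): b_1=2>1, not a PF.
4^4 − 125 = 256 − 125 = 131

131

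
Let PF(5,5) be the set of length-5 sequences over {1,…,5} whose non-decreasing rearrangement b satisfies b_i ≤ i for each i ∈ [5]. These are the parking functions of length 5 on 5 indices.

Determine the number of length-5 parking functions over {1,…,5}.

1296

Count = (5+1−5)·(5+1)^{5−1} = 1 · 1296 = 1296 [KW]
E.g. (4,1,3,2,2) → sorted (1,2,2,3,4): b_i ≤ i ∀i, a PF.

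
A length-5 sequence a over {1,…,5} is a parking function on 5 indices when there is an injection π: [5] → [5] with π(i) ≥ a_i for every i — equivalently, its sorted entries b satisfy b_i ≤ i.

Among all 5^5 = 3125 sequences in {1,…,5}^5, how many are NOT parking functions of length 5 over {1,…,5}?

1829

#PF = (5+1−5)·(5+1)^{5−1} = 1 · 1296 = 1296 [KW]
Example (2,1,4,5,4) → sorted (1,2,4,4,5): b_3=4>3, not a PF.
Total 3125; non-PF = 3125−1296 = 1829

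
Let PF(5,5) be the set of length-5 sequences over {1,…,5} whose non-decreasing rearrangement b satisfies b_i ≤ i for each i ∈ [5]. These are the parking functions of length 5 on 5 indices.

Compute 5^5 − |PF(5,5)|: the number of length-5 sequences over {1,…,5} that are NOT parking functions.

1829

Count = (6−5)·6^(5−1) = 1×1296 = 1296 [KW]
E.g. (5,5,1,4,2) → sorted (1,2,4,5,5): b_3=4>3, not a PF.
Total 3125; non-PF = 3125−1296 = 1829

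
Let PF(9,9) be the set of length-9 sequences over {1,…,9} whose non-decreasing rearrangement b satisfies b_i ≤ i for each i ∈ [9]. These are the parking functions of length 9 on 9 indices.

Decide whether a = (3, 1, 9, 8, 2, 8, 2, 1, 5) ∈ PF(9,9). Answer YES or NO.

NO

Sorted: b = (1, 1, 2, 2, 3, 5, 8, 8, 9).
  b_1=1 ≤ 1
  b_2=1 ≤ 2
  b_3=2 ≤ 3
  b_4=2 ≤ 4
  b_5=3 ≤ 5
  b_6=5 ≤ 6
  b_7=8 > 7
  fails at i=7 ⇒ NO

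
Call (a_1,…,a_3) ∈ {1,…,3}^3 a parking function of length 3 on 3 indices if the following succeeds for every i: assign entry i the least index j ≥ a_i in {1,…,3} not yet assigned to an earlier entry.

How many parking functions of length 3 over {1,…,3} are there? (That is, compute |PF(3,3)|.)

16

|PF(3,3)| = (4−3)·4^(3−1) = 1×16 = 16 (Konheim–Weiss)
E.g. (3,1,2) → sorted (1,2,3): b_i ≤ i ∀i, a PF.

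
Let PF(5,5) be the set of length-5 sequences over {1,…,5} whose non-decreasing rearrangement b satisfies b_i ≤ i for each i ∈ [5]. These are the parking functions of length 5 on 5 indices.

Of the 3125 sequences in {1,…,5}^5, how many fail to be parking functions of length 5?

1829

#PF = (6−5)·6^(5−1) = 1·1296 = 1296 [KW]
Example (4,5,2,5,5) → sorted (2,4,5,5,5): b_1=2>1, not a PF.
Total 3125; non-PF = 3125−1296 = 1829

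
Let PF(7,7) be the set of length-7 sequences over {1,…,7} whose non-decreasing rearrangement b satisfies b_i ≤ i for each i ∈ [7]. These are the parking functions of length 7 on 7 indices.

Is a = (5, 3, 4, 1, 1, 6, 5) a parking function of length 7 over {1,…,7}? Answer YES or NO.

YES

Rearranged: b = (1, 1, 3, 4, 5, 5, 6).
  b_1=1 ≤ 1
  b_2=1 ≤ 2
  b_3=3 ≤ 3
  b_4=4 ≤ 4
  b_5=5 ≤ 5
  b_6=5 ≤ 6
  b_7=6 ≤ 7
All bounds hold ⇒ YES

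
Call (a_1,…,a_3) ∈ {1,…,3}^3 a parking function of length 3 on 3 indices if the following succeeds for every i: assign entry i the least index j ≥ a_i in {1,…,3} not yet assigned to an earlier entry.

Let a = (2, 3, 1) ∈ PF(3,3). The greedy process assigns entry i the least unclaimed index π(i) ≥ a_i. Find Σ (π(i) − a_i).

Σπ(i) = 1+…+3 = 6; Σa = 2+3+1 = 6; disp = 6−6 = 0.

0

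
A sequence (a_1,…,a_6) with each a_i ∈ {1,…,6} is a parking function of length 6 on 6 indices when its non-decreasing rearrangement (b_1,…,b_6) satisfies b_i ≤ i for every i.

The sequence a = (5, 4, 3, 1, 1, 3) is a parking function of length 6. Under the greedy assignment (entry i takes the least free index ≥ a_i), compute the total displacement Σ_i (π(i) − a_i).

Σπ = 21 ({1..6} each once); Σa = 5+4+3+1+1+3 = 17; disp = 21−17 = 4.

4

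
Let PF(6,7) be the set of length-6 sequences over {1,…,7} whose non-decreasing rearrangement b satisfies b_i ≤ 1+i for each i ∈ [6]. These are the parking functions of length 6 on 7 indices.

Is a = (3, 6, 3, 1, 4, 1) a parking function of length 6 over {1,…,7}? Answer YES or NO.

Sorted: b = (1, 1, 3, 3, 4, 6).
  b_1=1 ≤ 2
  b_2=1 ≤ 3
  b_3=3 ≤ 4
  b_4=3 ≤ 5
  b_5=4 ≤ 6
  b_6=6 ≤ 7
All bounds hold ⇒ YES

YES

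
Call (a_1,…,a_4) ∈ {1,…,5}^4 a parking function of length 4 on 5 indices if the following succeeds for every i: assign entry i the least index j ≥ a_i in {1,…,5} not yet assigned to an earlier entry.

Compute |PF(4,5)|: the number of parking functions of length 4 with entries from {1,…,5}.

432

#PF = (6−4)·6^(4−1) = 2 · 216 = 432
One tuple (1,4,3,4) → sorted (1,3,4,4): b_i ≤ 1+i ∀i, a PF.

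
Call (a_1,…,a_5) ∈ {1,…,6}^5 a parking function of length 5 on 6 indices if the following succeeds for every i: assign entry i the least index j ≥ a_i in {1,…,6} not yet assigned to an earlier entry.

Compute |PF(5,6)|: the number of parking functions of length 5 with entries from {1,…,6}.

Count = (6−5+1)·(6+1)^(5−1) = 2 · 2401 = 4802 (Konheim–Weiss)
Check (1,2,2,1,1) → sorted (1,1,1,2,2): b_i ≤ 1+i ∀i, a PF.

4802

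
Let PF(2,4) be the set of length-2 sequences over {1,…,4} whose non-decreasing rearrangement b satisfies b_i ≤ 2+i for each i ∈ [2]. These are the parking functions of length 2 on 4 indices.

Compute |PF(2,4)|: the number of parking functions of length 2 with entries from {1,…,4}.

15

|PF| = (4+1−2)·(4+1)^{2−1} = 3 · 5 = 15
One tuple (4,1) → sorted (1,4): b_i ≤ 2+i ∀i, a PF.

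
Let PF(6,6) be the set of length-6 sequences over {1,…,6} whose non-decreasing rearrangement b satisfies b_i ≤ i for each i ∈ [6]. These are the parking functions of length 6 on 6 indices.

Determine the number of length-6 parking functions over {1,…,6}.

16807

|PF| = (6+1−6)·(6+1)^{6−1} = 1·16807 = 16807 (Pollak)
One tuple (2,2,1,3,4,1) → sorted (1,1,2,2,3,4): b_i ≤ i ∀i, a PF.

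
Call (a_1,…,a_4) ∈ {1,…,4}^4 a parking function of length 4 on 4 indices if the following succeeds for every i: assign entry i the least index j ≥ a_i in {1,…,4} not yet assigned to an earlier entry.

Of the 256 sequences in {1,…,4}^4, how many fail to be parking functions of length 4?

131

|PF| = 1·5^3 = 1 · 125 = 125 (Pollak)
Example (3,3,4,3) → sorted (3,3,3,4): b_1=3>1, not a PF.
So 256 − 125 = 131 fail.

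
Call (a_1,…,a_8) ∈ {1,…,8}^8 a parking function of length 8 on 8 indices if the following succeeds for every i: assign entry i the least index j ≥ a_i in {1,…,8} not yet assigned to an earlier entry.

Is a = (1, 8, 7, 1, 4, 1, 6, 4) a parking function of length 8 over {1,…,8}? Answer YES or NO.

YES

Order a: b = (1, 1, 1, 4, 4, 6, 7, 8).
  b_1=1 ≤ 1
  b_2=1 ≤ 2
  b_3=1 ≤ 3
  b_4=4 ≤ 4
  b_5=4 ≤ 5
  b_6=6 ≤ 6
  b_7=7 ≤ 7
  b_8=8 ≤ 8
All bounds hold ⇒ YES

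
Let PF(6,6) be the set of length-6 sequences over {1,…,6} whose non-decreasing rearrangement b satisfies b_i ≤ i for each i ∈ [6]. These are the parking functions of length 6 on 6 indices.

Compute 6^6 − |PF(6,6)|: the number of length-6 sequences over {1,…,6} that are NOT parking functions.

|PF| = (6+1−6)·(6+1)^{6−1} = 1·16807 = 16807 [KW]
Example (3,4,5,4,6,3) → sorted (3,3,4,4,5,6): b_1=3>1, not a PF.
So 46656 − 16807 = 29849 fail.

29849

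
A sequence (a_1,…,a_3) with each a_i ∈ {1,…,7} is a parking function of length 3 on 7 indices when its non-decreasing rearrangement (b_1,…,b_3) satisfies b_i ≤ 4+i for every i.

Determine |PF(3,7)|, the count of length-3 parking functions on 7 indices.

Count = (7+1−3)·(7+1)^{3−1} = 5×64 = 320 [KW]
E.g. (1,7,1) → sorted (1,1,7): b_i ≤ 4+i ∀i, a PF.

320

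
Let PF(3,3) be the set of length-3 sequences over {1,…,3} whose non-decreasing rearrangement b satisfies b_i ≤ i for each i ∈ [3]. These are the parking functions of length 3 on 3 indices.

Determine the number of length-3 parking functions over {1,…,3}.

Count = (4−3)·4^(3−1) = 1·16 = 16 (Pollak)
Check (1,3,2) → sorted (1,2,3): b_i ≤ i ∀i, a PF.

16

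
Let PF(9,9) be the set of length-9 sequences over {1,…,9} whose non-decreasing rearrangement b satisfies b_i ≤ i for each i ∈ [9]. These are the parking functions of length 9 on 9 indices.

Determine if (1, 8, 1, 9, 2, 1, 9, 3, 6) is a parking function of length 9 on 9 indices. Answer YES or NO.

Sorted: b = (1, 1, 1, 2, 3, 6, 8, 9, 9).
  b_1=1 ≤ 1
  b_2=1 ≤ 2
  b_3=1 ≤ 3
  b_4=2 ≤ 4
  b_5=3 ≤ 5
  b_6=6 ≤ 6
  b_7=8 > 7
  fails at i=7 ⇒ NO

NO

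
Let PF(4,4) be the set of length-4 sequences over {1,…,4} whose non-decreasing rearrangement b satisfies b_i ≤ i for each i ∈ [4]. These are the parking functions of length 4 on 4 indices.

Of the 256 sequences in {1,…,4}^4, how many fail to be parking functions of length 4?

131

|PF| = (4+1−4)·(4+1)^{4−1} = 1 · 125 = 125 [KW]
Check (4,1,4,2) → sorted (1,2,4,4): b_3=4>3, not a PF.
So 256 − 125 = 131 fail.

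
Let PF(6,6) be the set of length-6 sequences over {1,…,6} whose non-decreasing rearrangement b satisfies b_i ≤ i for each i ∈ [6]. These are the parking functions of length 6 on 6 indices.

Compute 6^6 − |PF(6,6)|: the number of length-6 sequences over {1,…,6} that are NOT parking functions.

29849

Count = (6−6+1)·(6+1)^(6−1) = 1·16807 = 16807 (Konheim–Weiss)
One tuple (6,1,6,5,4,6) → sorted (1,4,5,6,6,6): b_2=4>2, not a PF.
Total 46656; non-PF = 46656−16807 = 29849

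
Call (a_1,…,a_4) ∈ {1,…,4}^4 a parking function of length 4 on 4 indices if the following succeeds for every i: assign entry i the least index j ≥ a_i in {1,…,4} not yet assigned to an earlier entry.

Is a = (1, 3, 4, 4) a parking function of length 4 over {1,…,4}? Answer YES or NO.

Rearranged: b = (1, 3, 4, 4).
  b_1=1 ≤ 1
  b_2=3 > 2
  fails at i=2 ⇒ NO

NO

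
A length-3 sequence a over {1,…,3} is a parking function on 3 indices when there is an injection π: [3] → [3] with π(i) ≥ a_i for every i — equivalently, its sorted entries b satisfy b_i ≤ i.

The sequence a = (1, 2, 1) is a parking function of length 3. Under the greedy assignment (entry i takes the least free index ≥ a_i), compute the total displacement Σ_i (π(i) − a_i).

2

Σπ(i) = 1+…+3 = 6; Σa = 1+2+1 = 4; disp = 6−4 = 2.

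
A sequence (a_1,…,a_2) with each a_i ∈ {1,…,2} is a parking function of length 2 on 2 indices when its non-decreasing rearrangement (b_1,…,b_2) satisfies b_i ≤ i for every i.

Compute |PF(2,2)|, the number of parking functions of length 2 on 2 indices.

3

|PF(2,2)| = (2+1−2)·(2+1)^{2−1} = 1·3 = 3
One tuple (1,1) → sorted (1,1): b_i ≤ i ∀i, a PF.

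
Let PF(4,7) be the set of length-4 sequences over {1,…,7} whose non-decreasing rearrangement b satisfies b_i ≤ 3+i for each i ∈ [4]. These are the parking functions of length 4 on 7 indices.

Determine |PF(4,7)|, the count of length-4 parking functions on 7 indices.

#PF = (7−4+1)·(7+1)^(4−1) = 4×512 = 2048 (Pollak)
One tuple (2,2,5,6) → sorted (2,2,5,6): b_i ≤ 3+i ∀i, a PF.

2048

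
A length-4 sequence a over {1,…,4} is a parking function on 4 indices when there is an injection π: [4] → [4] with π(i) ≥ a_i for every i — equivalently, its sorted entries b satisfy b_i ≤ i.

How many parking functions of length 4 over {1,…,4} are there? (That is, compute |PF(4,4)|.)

|PF| = (4+1−4)·(4+1)^{4−1} = 1 · 125 = 125
E.g. (4,1,3,2) → sorted (1,2,3,4): b_i ≤ i ∀i, a PF.

125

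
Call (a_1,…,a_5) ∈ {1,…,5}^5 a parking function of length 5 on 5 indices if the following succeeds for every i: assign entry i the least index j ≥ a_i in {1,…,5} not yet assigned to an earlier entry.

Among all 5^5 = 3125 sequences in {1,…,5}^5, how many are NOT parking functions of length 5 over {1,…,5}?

1829

Count = (5+1−5)·(5+1)^{5−1} = 1×1296 = 1296 (Pollak)
One tuple (3,4,5,4,5) → sorted (3,4,4,5,5): b_1=3>1, not a PF.
So 3125 − 1296 = 1829 fail.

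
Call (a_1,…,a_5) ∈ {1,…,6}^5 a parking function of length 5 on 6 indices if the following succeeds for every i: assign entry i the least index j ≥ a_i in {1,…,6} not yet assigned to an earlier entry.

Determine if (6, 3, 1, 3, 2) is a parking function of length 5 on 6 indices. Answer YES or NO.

YES

Rearranged: b = (1, 2, 3, 3, 6).
  b_1=1 ≤ 2
  b_2=2 ≤ 3
  b_3=3 ≤ 4
  b_4=3 ≤ 5
  b_5=6 ≤ 6
All bounds hold ⇒ YES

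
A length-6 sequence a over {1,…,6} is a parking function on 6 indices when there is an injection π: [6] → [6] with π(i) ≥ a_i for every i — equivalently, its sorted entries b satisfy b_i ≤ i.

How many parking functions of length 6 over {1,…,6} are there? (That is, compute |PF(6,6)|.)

16807

|PF(6,6)| = (7−6)·7^(6−1) = 1×16807 = 16807 [KW]
One tuple (1,5,5,4,2,3) → sorted (1,2,3,4,5,5): b_i ≤ i ∀i, a PF.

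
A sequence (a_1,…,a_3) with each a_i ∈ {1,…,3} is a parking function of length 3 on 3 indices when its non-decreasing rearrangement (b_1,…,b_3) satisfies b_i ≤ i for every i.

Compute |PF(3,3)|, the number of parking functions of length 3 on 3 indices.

|PF| = (4−3)·4^(3−1) = 1 · 16 = 16
One tuple (1,1,1) → sorted (1,1,1): b_i ≤ i ∀i, a PF.

16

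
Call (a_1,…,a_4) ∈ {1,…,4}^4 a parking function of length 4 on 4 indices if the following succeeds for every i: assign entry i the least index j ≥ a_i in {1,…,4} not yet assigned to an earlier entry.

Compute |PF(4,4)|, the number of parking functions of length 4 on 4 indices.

125

|PF| = (5−4)·5^(4−1) = 1×125 = 125 (Konheim–Weiss)
One tuple (2,3,1,1) → sorted (1,1,2,3): b_i ≤ i ∀i, a PF.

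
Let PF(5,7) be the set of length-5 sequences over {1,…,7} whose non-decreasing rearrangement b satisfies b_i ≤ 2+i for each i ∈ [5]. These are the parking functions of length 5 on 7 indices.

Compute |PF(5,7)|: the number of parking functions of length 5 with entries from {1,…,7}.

|PF| = (7−5+1)·(7+1)^(5−1) = 3×4096 = 12288 (Konheim–Weiss)
One tuple (7,3,1,5,5) → sorted (1,3,5,5,7): b_i ≤ 2+i ∀i, a PF.

12288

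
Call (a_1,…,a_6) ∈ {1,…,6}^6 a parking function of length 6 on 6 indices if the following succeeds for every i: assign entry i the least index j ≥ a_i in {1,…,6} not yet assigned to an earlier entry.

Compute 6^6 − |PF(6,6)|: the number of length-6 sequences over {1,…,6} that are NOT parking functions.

29849

Count = (6−6+1)·(6+1)^(6−1) = 1 · 16807 = 16807 (Konheim–Weiss)
One tuple (3,5,6,6,6,6) → sorted (3,5,6,6,6,6): b_1=3>1, not a PF.
6^6 − 16807 = 46656 − 16807 = 29849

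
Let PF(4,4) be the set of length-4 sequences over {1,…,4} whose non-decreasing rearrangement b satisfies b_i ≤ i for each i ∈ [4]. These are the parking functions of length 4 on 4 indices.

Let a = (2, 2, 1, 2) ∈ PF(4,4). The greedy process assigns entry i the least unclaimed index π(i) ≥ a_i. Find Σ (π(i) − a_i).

Σπ = 10 ({1..4} each once); Σa = 2+2+1+2 = 7; disp = 10−7 = 3.

3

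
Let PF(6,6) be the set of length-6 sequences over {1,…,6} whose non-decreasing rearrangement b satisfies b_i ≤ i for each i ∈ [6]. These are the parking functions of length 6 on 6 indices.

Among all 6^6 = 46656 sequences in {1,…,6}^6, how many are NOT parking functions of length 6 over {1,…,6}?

|PF| = (6+1−6)·(6+1)^{6−1} = 1·16807 = 16807
E.g. (6,4,5,6,6,2) → sorted (2,4,5,6,6,6): b_1=2>1, not a PF.
So 46656 − 16807 = 29849 fail.

29849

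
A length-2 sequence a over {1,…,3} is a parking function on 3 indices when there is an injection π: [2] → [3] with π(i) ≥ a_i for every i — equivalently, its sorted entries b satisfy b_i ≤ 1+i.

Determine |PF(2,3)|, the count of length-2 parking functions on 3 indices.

8

|PF| = 2·4^1 = 2 · 4 = 8
One tuple (3,1) → sorted (1,3): b_i ≤ 1+i ∀i, a PF.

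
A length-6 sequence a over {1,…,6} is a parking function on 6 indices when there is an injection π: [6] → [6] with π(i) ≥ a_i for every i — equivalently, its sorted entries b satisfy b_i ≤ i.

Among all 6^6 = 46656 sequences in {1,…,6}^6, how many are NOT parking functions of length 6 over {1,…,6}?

Count = (6+1−6)·(6+1)^{6−1} = 1·16807 = 16807 [KW]
Check (5,4,4,6,4,4) → sorted (4,4,4,4,5,6): b_1=4>1, not a PF.
6^6 − 16807 = 46656 − 16807 = 29849

29849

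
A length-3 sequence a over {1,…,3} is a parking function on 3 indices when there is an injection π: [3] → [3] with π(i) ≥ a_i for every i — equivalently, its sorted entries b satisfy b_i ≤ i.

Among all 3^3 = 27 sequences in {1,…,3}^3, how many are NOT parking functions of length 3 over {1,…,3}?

11

#PF = (3−3+1)·(3+1)^(3−1) = 1·16 = 16 (Konheim–Weiss)
Check (3,2,3) → sorted (2,3,3): b_1=2>1, not a PF.
3^3 − 16 = 27 − 16 = 11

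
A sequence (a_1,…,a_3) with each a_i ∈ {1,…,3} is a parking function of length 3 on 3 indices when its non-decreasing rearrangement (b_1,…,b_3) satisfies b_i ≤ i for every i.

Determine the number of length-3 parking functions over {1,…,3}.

Count = (3+1−3)·(3+1)^{3−1} = 1×16 = 16 [KW]
Check (1,2,1) → sorted (1,1,2): b_i ≤ i ∀i, a PF.

16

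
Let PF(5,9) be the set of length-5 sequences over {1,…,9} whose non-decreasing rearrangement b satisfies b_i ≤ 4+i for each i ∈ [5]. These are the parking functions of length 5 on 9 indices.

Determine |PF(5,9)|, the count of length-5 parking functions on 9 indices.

50000

|PF(5,9)| = 5·10^4 = 5 · 10000 = 50000 [KW]
One tuple (4,8,2,2,4) → sorted (2,2,4,4,8): b_i ≤ 4+i ∀i, a PF.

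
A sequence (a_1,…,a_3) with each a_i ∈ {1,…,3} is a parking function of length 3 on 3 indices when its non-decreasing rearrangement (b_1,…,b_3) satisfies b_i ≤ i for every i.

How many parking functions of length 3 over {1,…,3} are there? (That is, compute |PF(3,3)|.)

16

#PF = 1·4^2 = 1 · 16 = 16
E.g. (2,3,1) → sorted (1,2,3): b_i ≤ i ∀i, a PF.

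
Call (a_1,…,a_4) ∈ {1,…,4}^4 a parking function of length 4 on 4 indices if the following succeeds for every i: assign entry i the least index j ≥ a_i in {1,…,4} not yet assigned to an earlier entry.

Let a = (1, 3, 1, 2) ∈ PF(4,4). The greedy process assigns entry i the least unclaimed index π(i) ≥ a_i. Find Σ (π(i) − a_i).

3

Σπ(i) = 1+…+4 = 10; Σa = 1+3+1+2 = 7; disp = 10−7 = 3.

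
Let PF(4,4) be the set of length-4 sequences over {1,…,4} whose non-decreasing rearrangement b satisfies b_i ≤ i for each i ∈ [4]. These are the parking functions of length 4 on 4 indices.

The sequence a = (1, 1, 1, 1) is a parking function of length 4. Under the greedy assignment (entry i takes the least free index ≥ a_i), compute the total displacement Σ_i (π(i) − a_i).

Σπ(i) = 1+…+4 = 10; Σa = 1+1+1+1 = 4; disp = 10−4 = 6.

6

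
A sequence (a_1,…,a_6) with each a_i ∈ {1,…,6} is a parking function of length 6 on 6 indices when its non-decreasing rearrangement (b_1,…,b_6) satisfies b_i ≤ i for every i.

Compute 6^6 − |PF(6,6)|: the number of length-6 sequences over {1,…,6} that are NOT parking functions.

Count = (7−6)·7^(6−1) = 1·16807 = 16807 [KW]
Check (4,6,4,6,6,3) → sorted (3,4,4,6,6,6): b_1=3>1, not a PF.
Total 46656; non-PF = 46656−16807 = 29849

29849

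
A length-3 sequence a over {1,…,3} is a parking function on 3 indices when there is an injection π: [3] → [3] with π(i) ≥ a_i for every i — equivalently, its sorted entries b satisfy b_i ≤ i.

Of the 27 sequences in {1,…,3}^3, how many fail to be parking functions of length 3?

11

|PF(3,3)| = (3−3+1)·(3+1)^(3−1) = 1 · 16 = 16 (Pollak)
One tuple (2,3,2) → sorted (2,2,3): b_1=2>1, not a PF.
Total 27; non-PF = 27−16 = 11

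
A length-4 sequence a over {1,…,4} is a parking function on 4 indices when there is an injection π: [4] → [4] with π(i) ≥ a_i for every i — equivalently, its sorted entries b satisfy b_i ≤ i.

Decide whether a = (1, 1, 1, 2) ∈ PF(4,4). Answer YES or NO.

Order a: b = (1, 1, 1, 2).
  b_1=1 ≤ 1
  b_2=1 ≤ 2
  b_3=1 ≤ 3
  b_4=2 ≤ 4
All bounds hold ⇒ YES

YES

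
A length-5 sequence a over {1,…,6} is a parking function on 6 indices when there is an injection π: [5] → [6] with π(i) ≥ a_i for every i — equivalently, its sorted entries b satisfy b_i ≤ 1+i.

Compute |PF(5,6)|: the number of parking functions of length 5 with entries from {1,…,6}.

4802

#PF = (6−5+1)·(6+1)^(5−1) = 2 · 2401 = 4802 (Pollak)
One tuple (4,1,6,1,1) → sorted (1,1,1,4,6): b_i ≤ 1+i ∀i, a PF.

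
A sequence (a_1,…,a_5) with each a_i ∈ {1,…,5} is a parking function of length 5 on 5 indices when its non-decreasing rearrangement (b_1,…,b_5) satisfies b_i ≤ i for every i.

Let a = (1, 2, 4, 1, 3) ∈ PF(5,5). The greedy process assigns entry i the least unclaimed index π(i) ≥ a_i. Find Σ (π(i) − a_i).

Σπ = 5·6/2 = 15 (π permutes [5]); Σa = 1+2+4+1+3 = 11; disp = 15−11 = 4.

4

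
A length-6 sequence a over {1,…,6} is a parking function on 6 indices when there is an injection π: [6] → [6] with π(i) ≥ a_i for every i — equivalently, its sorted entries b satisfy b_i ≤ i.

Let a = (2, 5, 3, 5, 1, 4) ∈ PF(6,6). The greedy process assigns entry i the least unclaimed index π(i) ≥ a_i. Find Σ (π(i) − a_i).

1

Σπ = 21 ({1..6} each once); Σa = 2+5+3+5+1+4 = 20; disp = 21−20 = 1.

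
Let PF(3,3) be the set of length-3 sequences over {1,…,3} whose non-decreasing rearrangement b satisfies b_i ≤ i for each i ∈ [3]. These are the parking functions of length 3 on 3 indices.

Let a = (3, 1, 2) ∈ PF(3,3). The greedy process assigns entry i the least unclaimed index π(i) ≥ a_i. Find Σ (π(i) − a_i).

0

Σπ = 3·4/2 = 6 (π permutes [3]); Σa = 3+1+2 = 6; disp = 6−6 = 0.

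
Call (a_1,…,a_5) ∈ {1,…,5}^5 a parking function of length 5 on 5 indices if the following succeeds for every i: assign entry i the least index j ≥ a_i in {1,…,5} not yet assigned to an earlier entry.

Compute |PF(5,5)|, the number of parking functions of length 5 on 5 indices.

1296

|PF(5,5)| = (6−5)·6^(5−1) = 1×1296 = 1296
E.g. (2,1,4,5,3) → sorted (1,2,3,4,5): b_i ≤ i ∀i, a PF.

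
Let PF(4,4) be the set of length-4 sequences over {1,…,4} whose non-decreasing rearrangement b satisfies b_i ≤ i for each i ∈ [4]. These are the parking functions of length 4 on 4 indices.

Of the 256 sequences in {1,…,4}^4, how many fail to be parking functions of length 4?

131

Count = (5−4)·5^(4−1) = 1 · 125 = 125 [KW]
E.g. (4,3,4,2) → sorted (2,3,4,4): b_1=2>1, not a PF.
4^4 − 125 = 256 − 125 = 131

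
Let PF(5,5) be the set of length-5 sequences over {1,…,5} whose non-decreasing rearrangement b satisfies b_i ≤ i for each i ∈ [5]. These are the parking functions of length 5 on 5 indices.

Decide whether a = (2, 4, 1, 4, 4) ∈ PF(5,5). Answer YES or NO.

Order a: b = (1, 2, 4, 4, 4).
  b_1=1 ≤ 1
  b_2=2 ≤ 2
  b_3=4 > 3
  fails at i=3 ⇒ NO

NO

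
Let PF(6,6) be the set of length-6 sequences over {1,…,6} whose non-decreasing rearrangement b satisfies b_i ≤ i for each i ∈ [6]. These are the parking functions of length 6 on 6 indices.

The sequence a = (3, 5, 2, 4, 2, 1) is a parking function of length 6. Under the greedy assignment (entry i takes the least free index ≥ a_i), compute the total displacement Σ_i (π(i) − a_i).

Σπ = 21 ({1..6} each once); Σa = 3+5+2+4+2+1 = 17; disp = 21−17 = 4.

4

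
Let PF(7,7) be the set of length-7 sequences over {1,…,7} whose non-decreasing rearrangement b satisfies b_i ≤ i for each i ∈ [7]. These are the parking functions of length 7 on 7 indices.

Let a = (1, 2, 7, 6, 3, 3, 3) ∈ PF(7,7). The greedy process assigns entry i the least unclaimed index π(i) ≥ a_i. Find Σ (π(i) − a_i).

3

Σπ = 28 ({1..7} each once); Σa = 1+2+7+6+3+3+3 = 25; disp = 28−25 = 3.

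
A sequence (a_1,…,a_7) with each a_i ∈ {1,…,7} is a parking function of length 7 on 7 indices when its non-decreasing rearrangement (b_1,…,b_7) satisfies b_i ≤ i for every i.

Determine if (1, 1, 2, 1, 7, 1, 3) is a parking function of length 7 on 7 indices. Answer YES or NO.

YES

Order a: b = (1, 1, 1, 1, 2, 3, 7).
  b_1=1 ≤ 1
  b_2=1 ≤ 2
  b_3=1 ≤ 3
  b_4=1 ≤ 4
  b_5=2 ≤ 5
  b_6=3 ≤ 6
  b_7=7 ≤ 7
All bounds hold ⇒ YES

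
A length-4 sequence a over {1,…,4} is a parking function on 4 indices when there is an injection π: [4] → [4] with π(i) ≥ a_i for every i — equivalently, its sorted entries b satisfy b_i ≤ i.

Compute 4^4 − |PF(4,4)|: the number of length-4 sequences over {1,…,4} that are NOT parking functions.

|PF(4,4)| = 1·5^3 = 1·125 = 125 [KW]
One tuple (3,4,3,3) → sorted (3,3,3,4): b_1=3>1, not a PF.
So 256 − 125 = 131 fail.

131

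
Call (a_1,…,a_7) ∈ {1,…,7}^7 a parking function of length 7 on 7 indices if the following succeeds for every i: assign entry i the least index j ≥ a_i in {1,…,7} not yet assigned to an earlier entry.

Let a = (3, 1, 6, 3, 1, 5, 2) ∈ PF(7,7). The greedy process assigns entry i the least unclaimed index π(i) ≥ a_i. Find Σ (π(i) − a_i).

7

Σπ = 7·8/2 = 28 (π permutes [7]); Σa = 3+1+6+3+1+5+2 = 21; disp = 28−21 = 7.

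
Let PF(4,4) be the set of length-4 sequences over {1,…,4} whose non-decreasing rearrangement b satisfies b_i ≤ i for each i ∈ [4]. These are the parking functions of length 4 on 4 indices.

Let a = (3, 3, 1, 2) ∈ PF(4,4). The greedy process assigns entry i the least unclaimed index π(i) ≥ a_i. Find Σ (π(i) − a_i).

1

Σπ(i) = 1+…+4 = 10; Σa = 3+3+1+2 = 9; disp = 10−9 = 1.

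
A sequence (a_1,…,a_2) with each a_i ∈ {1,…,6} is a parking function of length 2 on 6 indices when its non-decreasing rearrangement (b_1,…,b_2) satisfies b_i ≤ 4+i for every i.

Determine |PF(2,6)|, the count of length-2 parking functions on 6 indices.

#PF = 5·7^1 = 5 · 7 = 35 [KW]
One tuple (1,4) → sorted (1,4): b_i ≤ 4+i ∀i, a PF.

35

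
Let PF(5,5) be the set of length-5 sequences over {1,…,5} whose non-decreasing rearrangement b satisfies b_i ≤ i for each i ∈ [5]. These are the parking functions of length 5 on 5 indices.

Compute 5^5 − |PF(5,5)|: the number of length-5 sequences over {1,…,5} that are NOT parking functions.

#PF = 1·6^4 = 1×1296 = 1296 (Pollak)
One tuple (5,3,2,5,3) → sorted (2,3,3,5,5): b_1=2>1, not a PF.
Total 3125; non-PF = 3125−1296 = 1829

1829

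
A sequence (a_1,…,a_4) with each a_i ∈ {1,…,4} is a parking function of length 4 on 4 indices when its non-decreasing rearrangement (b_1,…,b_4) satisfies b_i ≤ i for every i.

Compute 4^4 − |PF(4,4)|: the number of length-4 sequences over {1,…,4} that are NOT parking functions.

131

|PF(4,4)| = (5−4)·5^(4−1) = 1·125 = 125 [KW]
One tuple (2,4,2,4) → sorted (2,2,4,4): b_1=2>1, not a PF.
So 256 − 125 = 131 fail.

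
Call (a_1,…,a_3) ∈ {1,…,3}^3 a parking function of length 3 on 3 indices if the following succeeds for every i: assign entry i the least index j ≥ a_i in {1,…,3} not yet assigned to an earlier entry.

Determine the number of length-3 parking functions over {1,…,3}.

16

|PF| = 1·4^2 = 1×16 = 16
Check (1,2,1) → sorted (1,1,2): b_i ≤ i ∀i, a PF.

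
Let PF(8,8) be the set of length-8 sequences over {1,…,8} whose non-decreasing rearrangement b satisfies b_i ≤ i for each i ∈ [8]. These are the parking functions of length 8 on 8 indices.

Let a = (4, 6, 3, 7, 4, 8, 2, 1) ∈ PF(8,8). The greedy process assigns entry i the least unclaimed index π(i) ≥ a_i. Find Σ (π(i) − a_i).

Σπ(i) = 1+…+8 = 36; Σa = 4+6+3+7+4+8+2+1 = 35; disp = 36−35 = 1.

1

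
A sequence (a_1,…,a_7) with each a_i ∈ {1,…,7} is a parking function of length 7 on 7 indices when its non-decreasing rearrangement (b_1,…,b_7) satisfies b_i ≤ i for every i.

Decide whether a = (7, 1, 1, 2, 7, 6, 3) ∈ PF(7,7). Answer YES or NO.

Sorted: b = (1, 1, 2, 3, 6, 7, 7).
  b_1=1 ≤ 1
  b_2=1 ≤ 2
  b_3=2 ≤ 3
  b_4=3 ≤ 4
  b_5=6 > 5
  fails at i=5 ⇒ NO

NO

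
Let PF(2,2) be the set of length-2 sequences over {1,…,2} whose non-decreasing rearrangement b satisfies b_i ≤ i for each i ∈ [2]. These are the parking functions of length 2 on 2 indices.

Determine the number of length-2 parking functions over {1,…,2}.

|PF| = 1·3^1 = 1 · 3 = 3 (Konheim–Weiss)
One tuple (1,2) → sorted (1,2): b_i ≤ i ∀i, a PF.

3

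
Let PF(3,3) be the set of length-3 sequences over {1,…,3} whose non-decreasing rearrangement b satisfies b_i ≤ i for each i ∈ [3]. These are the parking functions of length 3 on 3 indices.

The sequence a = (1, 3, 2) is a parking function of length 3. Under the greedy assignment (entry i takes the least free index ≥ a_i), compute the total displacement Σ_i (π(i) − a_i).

0

Σπ = 6 ({1..3} each once); Σa = 1+3+2 = 6; disp = 6−6 = 0.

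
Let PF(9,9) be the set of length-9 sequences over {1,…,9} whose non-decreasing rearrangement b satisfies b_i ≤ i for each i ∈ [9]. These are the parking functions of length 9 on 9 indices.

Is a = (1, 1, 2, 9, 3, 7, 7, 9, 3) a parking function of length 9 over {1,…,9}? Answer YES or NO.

Order a: b = (1, 1, 2, 3, 3, 7, 7, 9, 9).
  b_1=1 ≤ 1
  b_2=1 ≤ 2
  b_3=2 ≤ 3
  b_4=3 ≤ 4
  b_5=3 ≤ 5
  b_6=7 > 6
  fails at i=6 ⇒ NO

NO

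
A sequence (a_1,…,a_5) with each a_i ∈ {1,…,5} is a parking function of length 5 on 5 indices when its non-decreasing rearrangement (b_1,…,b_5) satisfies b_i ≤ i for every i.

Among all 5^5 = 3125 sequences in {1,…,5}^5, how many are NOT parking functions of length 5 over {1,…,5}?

1829

#PF = (5−5+1)·(5+1)^(5−1) = 1 · 1296 = 1296
One tuple (3,5,4,4,5) → sorted (3,4,4,5,5): b_1=3>1, not a PF.
Total 3125; non-PF = 3125−1296 = 1829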